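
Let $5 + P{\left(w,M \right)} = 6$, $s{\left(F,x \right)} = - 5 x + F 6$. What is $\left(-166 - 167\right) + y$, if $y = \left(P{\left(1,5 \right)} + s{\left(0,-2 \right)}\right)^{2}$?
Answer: $-212$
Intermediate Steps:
$s{\left(F,x \right)} = - 5 x + 6 F$
$P{\left(w,M \right)} = 1$ ($P{\left(w,M \right)} = -5 + 6 = 1$)
$y = 121$ ($y = \left(1 + \left(\left(-5\right) \left(-2\right) + 6 \cdot 0\right)\right)^{2} = \left(1 + \left(10 + 0\right)\right)^{2} = \left(1 + 10\right)^{2} = 11^{2} = 121$)
$\left(-166 - 167\right) + y = \left(-166 - 167\right) + 121 = -333 + 121 = -212$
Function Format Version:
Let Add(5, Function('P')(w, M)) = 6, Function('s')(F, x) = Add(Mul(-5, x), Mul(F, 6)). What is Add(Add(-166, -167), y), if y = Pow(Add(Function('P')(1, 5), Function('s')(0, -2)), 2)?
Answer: -212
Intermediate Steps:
Function('s')(F, x) = Add(Mul(-5, x), Mul(6, F))
Function('P')(w, M) = 1 (Function('P')(w, M) = Add(-5, 6) = 1)
y = 121 (y = Pow(Add(1, Add(Mul(-5, -2), Mul(6, 0))), 2) = Pow(Add(1, Add(10, 0)), 2) = Pow(Add(1, 10), 2) = Pow(11, 2) = 121)
Add(Add(-166, -167), y) = Add(Add(-166, -167), 121) = Add(-333, 121) = -212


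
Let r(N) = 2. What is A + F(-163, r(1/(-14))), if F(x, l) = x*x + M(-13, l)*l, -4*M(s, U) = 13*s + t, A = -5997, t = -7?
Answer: 20660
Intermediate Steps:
M(s, U) = 7/4 - 13*s/4 (M(s, U) = -(13*s - 7)/4 = -(-7 + 13*s)/4 = 7/4 - 13*s/4)
F(x, l) = x**2 + 44*l (F(x, l) = x*x + (7/4 - 13/4*(-13))*l = x**2 + (7/4 + 169/4)*l = x**2 + 44*l)
A + F(-163, r(1/(-14))) = -5997 + ((-163)**2 + 44*2) = -5997 + (26569 + 88) = -5997 + 26657 = 20660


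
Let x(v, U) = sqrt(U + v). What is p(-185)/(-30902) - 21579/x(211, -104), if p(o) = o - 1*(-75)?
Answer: 55/15451 - 21579*sqrt(107)/107 ≈ -2086.1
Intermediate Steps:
p(o) = 75 + o (p(o) = o + 75 = 75 + o)
p(-185)/(-30902) - 21579/x(211, -104) = (75 - 185)/(-30902) - 21579/sqrt(-104 + 211) = -110*(-1/30902) - 21579*sqrt(107)/107 = 55/15451 - 21579*sqrt(107)/107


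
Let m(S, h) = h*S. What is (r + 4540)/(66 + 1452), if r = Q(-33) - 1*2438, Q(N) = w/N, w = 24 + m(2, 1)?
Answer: 34670/25047 ≈ 1.3842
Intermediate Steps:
m(S, h) = S*h
w = 26 (w = 24 + 2*1 = 24 + 2 = 26)
Q(N) = 26/N
r = -80480/33 (r = 26/(-33) - 1*2438 = 26*(-1/33) - 2438 = -26/33 - 2438 = -80480/33 ≈ -2438.8)
(r + 4540)/(66 + 1452) = (-80480/33 + 4540)/(66 + 1452) = (69340/33)/1518 = (69340/33)*(1/1518) = 34670/25047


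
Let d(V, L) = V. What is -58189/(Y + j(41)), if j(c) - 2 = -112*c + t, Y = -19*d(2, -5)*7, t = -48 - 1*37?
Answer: 58189/4941 ≈ 11.777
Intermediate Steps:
t = -85 (t = -48 - 37 = -85)
Y = -266 (Y = -19*2*7 = -38*7 = -266)
j(c) = -83 - 112*c (j(c) = 2 + (-112*c - 85) = 2 + (-85 - 112*c) = -83 - 112*c)
-58189/(Y + j(41)) = -58189/(-266 + (-83 - 112*41)) = -58189/(-266 + (-83 - 4592)) = -58189/(-266 - 4675) = -58189/(-4941) = -58189*(-1/4941) = 58189/4941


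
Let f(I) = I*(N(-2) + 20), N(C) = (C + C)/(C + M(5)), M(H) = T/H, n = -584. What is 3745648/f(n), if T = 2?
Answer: -936412/3285 ≈ -285.06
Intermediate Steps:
M(H) = 2/H
N(C) = 2*C/(⅖ + C) (N(C) = (C + C)/(C + 2/5) = (2*C)/(C + 2*(⅕)) = (2*C)/(C + ⅖) = (2*C)/(⅖ + C) = 2*C/(⅖ + C))
f(I) = 45*I/2 (f(I) = I*(10*(-2)/(2 + 5*(-2)) + 20) = I*(10*(-2)/(2 - 10) + 20) = I*(10*(-2)/(-8) + 20) = I*(10*(-2)*(-⅛) + 20) = I*(5/2 + 20) = I*(45/2) = 45*I/2)
3745648/f(n) = 3745648/(((45/2)*(-584))) = 3745648/(-13140) = 3745648*(-1/13140) = -936412/3285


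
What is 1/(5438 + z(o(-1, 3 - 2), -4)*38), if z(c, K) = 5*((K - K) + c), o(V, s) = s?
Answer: 1/5628 ≈ 0.00017768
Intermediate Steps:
z(c, K) = 5*c (z(c, K) = 5*(0 + c) = 5*c)
1/(5438 + z(o(-1, 3 - 2), -4)*38) = 1/(5438 + (5*(3 - 2))*38) = 1/(5438 + (5*1)*38) = 1/(5438 + 5*38) = 1/(5438 + 190) = 1/5628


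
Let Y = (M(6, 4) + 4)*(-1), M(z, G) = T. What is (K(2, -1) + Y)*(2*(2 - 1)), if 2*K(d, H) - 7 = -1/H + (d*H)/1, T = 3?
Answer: -8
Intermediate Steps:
M(z, G) = 3
K(d, H) = 7/2 - 1/(2*H) + H*d/2 (K(d, H) = 7/2 + (-1/H + (d*H)/1)/2 = 7/2 + (-1/H + (H*d)*1)/2 = 7/2 + (-1/H + H*d)/2 = 7/2 + (-1/(2*H) + H*d/2) = 7/2 - 1/(2*H) + H*d/2)
Y = -7 (Y = (3 + 4)*(-1) = 7*(-1) = -7)
(K(2, -1) + Y)*(2*(2 - 1)) = ((½)*(-1 - (7 - 1*2))/(-1) - 7)*(2*(2 - 1)) = ((½)*(-1)*(-1 - (7 - 2)) - 7)*(2*1) = ((½)*(-1)*(-1 - 1*5) - 7)*2 = ((½)*(-1)*(-1 - 5) - 7)*2 = ((½)*(-1)*(-6) - 7)*2 = (3 - 7)*2 = -4*2 = -8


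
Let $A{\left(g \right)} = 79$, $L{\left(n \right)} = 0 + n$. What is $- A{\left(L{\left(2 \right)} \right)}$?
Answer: $-79$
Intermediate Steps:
$L{\left(n \right)} = n$
$- A{\left(L{\left(2 \right)} \right)} = \left(-1\right) 79 = -79$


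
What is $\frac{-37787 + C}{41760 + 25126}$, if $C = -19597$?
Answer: $- \frac{28692}{33443} \approx -0.85794$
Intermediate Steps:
$\frac{-37787 + C}{41760 + 25126} = \frac{-37787 - 19597}{41760 + 25126} = - \frac{57384}{66886} = \left(-57384\right) \frac{1}{66886} = - \frac{28692}{33443}$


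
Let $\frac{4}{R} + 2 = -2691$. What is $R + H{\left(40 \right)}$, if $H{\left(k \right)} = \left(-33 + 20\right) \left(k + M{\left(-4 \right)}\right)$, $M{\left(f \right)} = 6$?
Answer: $- \frac{1610418}{2693} \approx -598.0$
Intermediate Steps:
$R = - \frac{4}{2693}$ ($R = \frac{4}{-2 - 2691} = \frac{4}{-2693} = 4 \left(- \frac{1}{2693}\right) = - \frac{4}{2693} \approx -0.0014853$)
$H{\left(k \right)} = -78 - 13 k$ ($H{\left(k \right)} = \left(-33 + 20\right) \left(k + 6\right) = - 13 \left(6 + k\right) = -78 - 13 k$)
$R + H{\left(40 \right)} = - \frac{4}{2693} - 598 = - \frac{1610418}{2693}$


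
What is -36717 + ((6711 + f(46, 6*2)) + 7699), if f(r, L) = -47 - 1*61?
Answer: -22415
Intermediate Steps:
f(r, L) = -108 (f(r, L) = -47 - 61 = -108)
-36717 + ((6711 + f(46, 6*2)) + 7699) = -36717 + ((6711 - 108) + 7699) = -36717 + (6603 + 7699) = -36717 + 14302 = -22415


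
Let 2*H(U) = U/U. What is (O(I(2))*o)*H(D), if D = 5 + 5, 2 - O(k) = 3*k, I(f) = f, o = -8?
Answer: 16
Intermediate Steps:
O(k) = 2 - 3*k
D = 10
H(U) = ½ (H(U) = (U/U)/2 = (½)*1 = ½)
(O(I(2))*o)*H(D) = ((2 - 3*2)*(-8))*(½) = ((2 - 6)*(-8))*(½) = -4*(-8)*(½) = 32*(½) = 16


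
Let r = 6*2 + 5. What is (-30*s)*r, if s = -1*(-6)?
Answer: -3060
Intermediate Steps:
r = 17 (r = 12 + 5 = 17)
s = 6
(-30*s)*r = -30*6*17 = -180*17 = -3060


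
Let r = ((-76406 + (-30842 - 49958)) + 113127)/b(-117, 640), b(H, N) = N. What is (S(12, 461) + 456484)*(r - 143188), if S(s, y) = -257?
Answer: -41828898302573/640 ≈ -6.5358e+10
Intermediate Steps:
r = -44079/640 (r = ((-76406 + (-30842 - 49958)) + 113127)/640 = ((-76406 - 80800) + 113127)*(1/640) = (-157206 + 113127)*(1/640) = -44079*1/640 = -44079/640 ≈ -68.873)
(S(12, 461) + 456484)*(r - 143188) = (-257 + 456484)*(-44079/640 - 143188) = 456227*(-91684399/640) = -41828898302573/640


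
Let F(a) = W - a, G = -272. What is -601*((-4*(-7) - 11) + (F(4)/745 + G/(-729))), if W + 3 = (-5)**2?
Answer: -5678576747/543105 ≈ -10456.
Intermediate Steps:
W = 22 (W = -3 + (-5)**2 = -3 + 25 = 22)
F(a) = 22 - a
-601*((-4*(-7) - 11) + (F(4)/745 + G/(-729))) = -601*((-4*(-7) - 11) + ((22 - 1*4)/745 - 272/(-729))) = -601*((28 - 11) + ((22 - 4)*(1/745) - 272*(-1/729))) = -601*(17 + (18*(1/745) + 272/729)) = -601*(17 + (18/745 + 272/729)) = -601*(17 + 215762/543105) = -601*9448547/543105 = -5678576747/543105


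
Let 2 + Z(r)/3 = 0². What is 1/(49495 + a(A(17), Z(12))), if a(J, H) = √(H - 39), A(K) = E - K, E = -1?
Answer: 9899/489951014 - 3*I*√5/2449755070 ≈ 2.0204e-5 - 2.7383e-9*I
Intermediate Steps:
Z(r) = -6 (Z(r) = -6 + 3*0² = -6 + 3*0 = -6 + 0 = -6)
A(K) = -1 - K
a(J, H) = √(-39 + H)
1/(49495 + a(A(17), Z(12))) = 1/(49495 + √(-39 - 6)) = 1/(49495 + √(-45)) = 1/(49495 + 3*I*√5)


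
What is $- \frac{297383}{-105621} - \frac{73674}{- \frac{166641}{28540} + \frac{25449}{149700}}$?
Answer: $\frac{555331846272059}{42720842733} \approx 12999.0$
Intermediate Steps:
$- \frac{297383}{-105621} - \frac{73674}{- \frac{166641}{28540} + \frac{25449}{149700}} = \left(-297383\right) \left(- \frac{1}{105621}\right) - \frac{73674}{\left(-166641\right) \frac{1}{28540} + 25449 \cdot \frac{1}{149700}} = \frac{297383}{105621} - \frac{73674}{- \frac{166641}{28540} + \frac{17}{100}} = \frac{297383}{105621} - \frac{73674}{- \frac{404473}{71350}} = \frac{297383}{105621} - - \frac{5256639900}{404473} = \frac{297383}{105621} + \frac{5256639900}{404473} = \frac{555331846272059}{42720842733}$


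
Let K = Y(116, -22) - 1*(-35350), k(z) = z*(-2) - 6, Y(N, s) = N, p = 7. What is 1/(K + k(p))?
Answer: 1/35446 ≈ 2.8212e-5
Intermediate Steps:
k(z) = -6 - 2*z (k(z) = -2*z - 6 = -6 - 2*z)
K = 35466 (K = 116 - 1*(-35350) = 116 + 35350 = 35466)
1/(K + k(p)) = 1/(35466 + (-6 - 2*7)) = 1/(35466 + (-6 - 14)) = 1/(35466 - 20) = 1/35446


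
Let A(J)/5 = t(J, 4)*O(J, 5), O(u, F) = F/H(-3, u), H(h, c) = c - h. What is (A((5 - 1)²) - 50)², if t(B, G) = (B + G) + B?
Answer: 2500/361 ≈ 6.9252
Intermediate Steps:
t(B, G) = G + 2*B
O(u, F) = F/(3 + u) (O(u, F) = F/(u - 1*(-3)) = F/(u + 3) = F/(3 + u))
A(J) = 25*(4 + 2*J)/(3 + J) (A(J) = 5*((4 + 2*J)*(5/(3 + J))) = 5*(5*(4 + 2*J)/(3 + J)) = 25*(4 + 2*J)/(3 + J))
(A((5 - 1)²) - 50)² = (50*(2 + (5 - 1)²)/(3 + (5 - 1)²) - 50)² = (50*(2 + 4²)/(3 + 4²) - 50)² = (50*(2 + 16)/(3 + 16) - 50)² = (50*18/19 - 50)² = (50*(1/19)*18 - 50)² = (900/19 - 50)² = (-50/19)² = 2500/361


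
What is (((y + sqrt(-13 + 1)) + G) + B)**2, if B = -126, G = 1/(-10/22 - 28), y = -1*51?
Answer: 3069314116/97969 - 221648*I*sqrt(3)/313 ≈ 31329.0 - 1226.5*I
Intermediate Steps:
y = -51
G = -11/313 (G = 1/(-10*1/22 - 28) = 1/(-5/11 - 28) = 1/(-313/11) = -11/313 ≈ -0.035144)
(((y + sqrt(-13 + 1)) + G) + B)**2 = (((-51 + sqrt(-13 + 1)) - 11/313) - 126)**2 = (((-51 + sqrt(-12)) - 11/313) - 126)**2 = (((-51 + 2*I*sqrt(3)) - 11/313) - 126)**2 = ((-15974/313 + 2*I*sqrt(3)) - 126)**2 = (-55412/313 + 2*I*sqrt(3))**2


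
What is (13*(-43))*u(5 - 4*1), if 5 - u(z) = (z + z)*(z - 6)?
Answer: -8385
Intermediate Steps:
u(z) = 5 - 2*z*(-6 + z) (u(z) = 5 - (z + z)*(z - 6) = 5 - 2*z*(-6 + z))
(13*(-43))*u(5 - 4*1) = (13*(-43))*(5 - 2*(5 - 4*1)² + 12*(5 - 4*1)) = -559*(5 - 2*(5 - 4)² + 12*(5 - 4)) = -559*(5 - 2*1² + 12*1) = -559*(5 - 2*1 + 12) = -559*(5 - 2 + 12) = -559*15 = -8385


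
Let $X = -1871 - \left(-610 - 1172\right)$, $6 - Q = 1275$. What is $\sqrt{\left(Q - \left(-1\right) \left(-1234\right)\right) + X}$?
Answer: $36 i \sqrt{2} \approx 50.912 i$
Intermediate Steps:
$Q = -1269$ ($Q = 6 - 1275 = -1269$)
$X = -89$ ($X = -1871 - -1782 = -1871 + 1782 = -89$)
$\sqrt{\left(Q - \left(-1\right) \left(-1234\right)\right) + X} = \sqrt{\left(-1269 - \left(-1\right) \left(-1234\right)\right) - 89} = \sqrt{\left(-1269 - 1234\right) - 89} = \sqrt{-2503 - 89} = \sqrt{-2592} = 36 i \sqrt{2}$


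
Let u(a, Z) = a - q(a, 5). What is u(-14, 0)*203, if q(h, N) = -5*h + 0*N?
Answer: -17052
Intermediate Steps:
q(h, N) = -5*h (q(h, N) = -5*h + 0 = -5*h)
u(a, Z) = 6*a (u(a, Z) = a - (-5)*a = a + 5*a = 6*a)
u(-14, 0)*203 = (6*(-14))*203 = -84*203 = -17052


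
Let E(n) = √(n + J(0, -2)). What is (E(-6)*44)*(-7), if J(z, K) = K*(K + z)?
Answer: -308*I*√2 ≈ -435.58*I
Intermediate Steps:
E(n) = √(4 + n) (E(n) = √(n - 2*(-2 + 0)) = √(n - 2*(-2)) = √(n + 4) = √(4 + n))
(E(-6)*44)*(-7) = (√(4 - 6)*44)*(-7) = (√(-2)*44)*(-7) = ((I*√2)*44)*(-7) = (44*I*√2)*(-7) = -308*I*√2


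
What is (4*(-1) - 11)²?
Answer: 225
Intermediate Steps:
(4*(-1) - 11)² = (-4 - 11)² = (-15)² = 225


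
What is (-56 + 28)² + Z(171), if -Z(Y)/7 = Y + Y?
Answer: -1610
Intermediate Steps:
Z(Y) = -14*Y (Z(Y) = -7*(Y + Y) = -14*Y)
(-56 + 28)² + Z(171) = (-56 + 28)² - 14*171 = (-28)² - 2394 = 784 - 2394 = -1610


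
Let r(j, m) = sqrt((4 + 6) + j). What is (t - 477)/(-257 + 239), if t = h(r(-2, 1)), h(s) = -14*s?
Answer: 53/2 + 14*sqrt(2)/9 ≈ 28.700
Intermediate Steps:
r(j, m) = sqrt(10 + j)
h(s) = -14*s (h(s) = -7*2*s = -14*s)
t = -28*sqrt(2) (t = -14*sqrt(10 - 2) = -28*sqrt(2) ≈ -39.598)
(t - 477)/(-257 + 239) = (-28*sqrt(2) - 477)/(-257 + 239) = (-477 - 28*sqrt(2))/(-18) = (-477 - 28*sqrt(2))*(-1/18) = 53/2 + 14*sqrt(2)/9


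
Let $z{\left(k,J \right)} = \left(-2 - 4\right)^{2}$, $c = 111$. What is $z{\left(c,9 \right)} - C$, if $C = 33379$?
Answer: $-33343$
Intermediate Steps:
$z{\left(k,J \right)} = 36$ ($z{\left(k,J \right)} = \left(-6\right)^{2} = 36$)
$z{\left(c,9 \right)} - C = 36 - 33379 = -33343$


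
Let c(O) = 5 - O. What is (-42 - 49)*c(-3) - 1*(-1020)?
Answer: 292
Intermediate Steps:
(-42 - 49)*c(-3) - 1*(-1020) = (-42 - 49)*(5 - 1*(-3)) - 1*(-1020) = -91*(5 + 3) + 1020 = -91*8 + 1020 = -728 + 1020 = 292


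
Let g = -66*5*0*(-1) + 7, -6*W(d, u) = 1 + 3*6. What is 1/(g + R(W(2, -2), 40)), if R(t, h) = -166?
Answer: -1/159 ≈ -0.0062893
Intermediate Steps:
W(d, u) = -19/6 (W(d, u) = -(1 + 3*6)/6 = -(1 + 18)/6 = -⅙*19 = -19/6)
g = 7 (g = -0*(-1) + 7 = -66*0 + 7 = 0 + 7 = 7)
1/(g + R(W(2, -2), 40)) = 1/(7 - 166) = 1/(-159) = -1/159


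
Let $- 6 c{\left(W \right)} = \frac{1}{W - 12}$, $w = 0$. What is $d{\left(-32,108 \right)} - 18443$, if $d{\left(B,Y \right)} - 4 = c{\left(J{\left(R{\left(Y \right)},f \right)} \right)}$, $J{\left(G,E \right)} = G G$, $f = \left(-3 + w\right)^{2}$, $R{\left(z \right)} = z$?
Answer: $- \frac{1289107369}{69912} \approx -18439.0$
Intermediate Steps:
$f = 9$ ($f = \left(-3 + 0\right)^{2} = \left(-3\right)^{2} = 9$)
$J{\left(G,E \right)} = G^{2}$
$c{\left(W \right)} = - \frac{1}{6 \left(-12 + W\right)}$ ($c{\left(W \right)} = - \frac{1}{6 \left(W - 12\right)} = - \frac{1}{6 \left(-12 + W\right)}$)
$d{\left(B,Y \right)} = 4 - \frac{1}{-72 + 6 Y^{2}}$
$d{\left(-32,108 \right)} - 18443 = \frac{-289 + 24 \cdot 108^{2}}{6 \left(-12 + 108^{2}\right)} - 18443 = \frac{-289 + 24 \cdot 11664}{6 \left(-12 + 11664\right)} - 18443 = \frac{-289 + 279936}{6 \cdot 11652} - 18443 = \frac{1}{6} \cdot \frac{1}{11652} \cdot 279647 - 18443 = \frac{279647}{69912} - 18443 = - \frac{1289107369}{69912}$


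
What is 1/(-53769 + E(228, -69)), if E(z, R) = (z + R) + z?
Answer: -1/53382 ≈ -1.8733e-5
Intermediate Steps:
E(z, R) = R + 2*z (E(z, R) = (R + z) + z = R + 2*z)
1/(-53769 + E(228, -69)) = 1/(-53769 + (-69 + 2*228)) = 1/(-53769 + (-69 + 456)) = 1/(-53769 + 387) = 1/(-53382) = -1/53382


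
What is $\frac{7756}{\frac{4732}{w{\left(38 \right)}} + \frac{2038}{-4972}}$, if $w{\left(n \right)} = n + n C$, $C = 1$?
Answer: $\frac{366346904}{2921577} \approx 125.39$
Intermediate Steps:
$w{\left(n \right)} = 2 n$ ($w{\left(n \right)} = n + n 1 = n + n = 2 n$)
$\frac{7756}{\frac{4732}{w{\left(38 \right)}} + \frac{2038}{-4972}} = \frac{7756}{\frac{4732}{2 \cdot 38} + \frac{2038}{-4972}} = \frac{7756}{\frac{4732}{76} + 2038 \left(- \frac{1}{4972}\right)} = \frac{7756}{4732 \cdot \frac{1}{76} - \frac{1019}{2486}} = \frac{7756}{\frac{1183}{19} - \frac{1019}{2486}} = \frac{7756}{\frac{2921577}{47234}} = 7756 \cdot \frac{47234}{2921577} = \frac{366346904}{2921577}$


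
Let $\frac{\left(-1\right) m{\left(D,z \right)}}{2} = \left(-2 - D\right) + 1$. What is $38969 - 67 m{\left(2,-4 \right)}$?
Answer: $38567$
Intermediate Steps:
$m{\left(D,z \right)} = 2 + 2 D$ ($m{\left(D,z \right)} = - 2 \left(\left(-2 - D\right) + 1\right) = - 2 \left(-1 - D\right) = 2 + 2 D$)
$38969 - 67 m{\left(2,-4 \right)} = 38969 - 67 \left(2 + 2 \cdot 2\right) = 38969 - 67 \left(2 + 4\right) = 38969 - 67 \cdot 6 = 38969 - 402 = 38567$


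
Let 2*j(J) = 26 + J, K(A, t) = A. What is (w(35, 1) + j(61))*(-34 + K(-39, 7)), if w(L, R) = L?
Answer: -11461/2 ≈ -5730.5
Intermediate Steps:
j(J) = 13 + J/2 (j(J) = (26 + J)/2 = 13 + J/2)
(w(35, 1) + j(61))*(-34 + K(-39, 7)) = (35 + (13 + (½)*61))*(-34 - 39) = (35 + (13 + 61/2))*(-73) = (35 + 87/2)*(-73) = (157/2)*(-73) = -11461/2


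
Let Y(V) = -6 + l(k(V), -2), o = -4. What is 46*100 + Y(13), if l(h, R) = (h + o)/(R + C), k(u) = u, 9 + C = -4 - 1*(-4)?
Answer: 50525/11 ≈ 4593.2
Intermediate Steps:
C = -9 (C = -9 + (-4 - 1*(-4)) = -9 + (-4 + 4) = -9 + 0 = -9)
l(h, R) = (-4 + h)/(-9 + R) (l(h, R) = (h - 4)/(R - 9) = (-4 + h)/(-9 + R))
Y(V) = -62/11 - V/11 (Y(V) = -6 + (-4 + V)/(-9 - 2) = -6 + (-4 + V)/(-11) = -6 - (-4 + V)/11 = -6 + (4/11 - V/11) = -62/11 - V/11)
46*100 + Y(13) = 46*100 + (-62/11 - 1/11*13) = 4600 + (-62/11 - 13/11) = 4600 - 75/11 = 50525/11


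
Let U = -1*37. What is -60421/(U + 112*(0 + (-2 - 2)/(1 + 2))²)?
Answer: -543789/1459 ≈ -372.71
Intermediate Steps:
U = -37
-60421/(U + 112*(0 + (-2 - 2)/(1 + 2))²) = -60421/(-37 + 112*(0 + (-2 - 2)/(1 + 2))²) = -60421/(-37 + 112*(0 - 4/3)²) = -60421/(-37 + 112*(-4/3)²) = -60421/(-37 + 112*(16/9)) = -60421/(-37 + 1792/9) = -60421/1459/9 = -60421*9/1459 = -543789/1459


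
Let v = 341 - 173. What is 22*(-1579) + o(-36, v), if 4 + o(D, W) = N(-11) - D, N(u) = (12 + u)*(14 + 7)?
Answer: -34685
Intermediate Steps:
N(u) = 252 + 21*u (N(u) = (12 + u)*21 = 252 + 21*u)
v = 168
o(D, W) = 17 - D (o(D, W) = -4 + ((252 + 21*(-11)) - D) = -4 + ((252 - 231) - D) = -4 + (21 - D) = 17 - D)
22*(-1579) + o(-36, v) = 22*(-1579) + (17 - 1*(-36)) = -34738 + (17 + 36) = -34738 + 53 = -34685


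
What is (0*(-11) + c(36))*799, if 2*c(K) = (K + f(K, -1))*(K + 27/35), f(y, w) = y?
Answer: 37019268/35 ≈ 1.0577e+6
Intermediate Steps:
c(K) = K*(27/35 + K) (c(K) = ((K + K)*(K + 27/35))/2 = ((2*K)*(K + 27*(1/35)))/2 = ((2*K)*(K + 27/35))/2 = ((2*K)*(27/35 + K))/2 = (2*K*(27/35 + K))/2 = K*(27/35 + K))
(0*(-11) + c(36))*799 = (0*(-11) + (1/35)*36*(27 + 35*36))*799 = (0 + (1/35)*36*(27 + 1260))*799 = (0 + (1/35)*36*1287)*799 = (0 + 46332/35)*799 = (46332/35)*799 = 37019268/35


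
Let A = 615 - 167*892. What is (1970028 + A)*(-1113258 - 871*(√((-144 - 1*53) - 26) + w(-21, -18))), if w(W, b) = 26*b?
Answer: -1285431352770 - 1586682409*I*√223 ≈ -1.2854e+12 - 2.3694e+10*I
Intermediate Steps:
A = -148349 (A = 615 - 148964 = -148349)
(1970028 + A)*(-1113258 - 871*(√((-144 - 1*53) - 26) + w(-21, -18))) = (1970028 - 148349)*(-1113258 - 871*(√((-144 - 1*53) - 26) + 26*(-18))) = 1821679*(-1113258 - 871*(√((-144 - 53) - 26) - 468)) = 1821679*(-1113258 - 871*(√(-197 - 26) - 468)) = 1821679*(-1113258 - 871*(√(-223) - 468)) = 1821679*(-1113258 - 871*(I*√223 - 468)) = 1821679*(-1113258 - 871*(-468 + I*√223)) = 1821679*(-1113258 + (407628 - 871*I*√223)) = 1821679*(-705630 - 871*I*√223) = -1285431352770 - 1586682409*I*√223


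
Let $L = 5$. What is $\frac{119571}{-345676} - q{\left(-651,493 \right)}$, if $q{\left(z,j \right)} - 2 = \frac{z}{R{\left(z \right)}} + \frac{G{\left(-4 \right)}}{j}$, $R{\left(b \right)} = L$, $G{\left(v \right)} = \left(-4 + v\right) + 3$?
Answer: $\frac{108952009173}{852091340} \approx 127.86$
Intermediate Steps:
$G{\left(v \right)} = -1 + v$
$R{\left(b \right)} = 5$
$q{\left(z,j \right)} = 2 - \frac{5}{j} + \frac{z}{5}$ ($q{\left(z,j \right)} = 2 + \left(\frac{z}{5} + \frac{-1 - 4}{j}\right) = 2 + \left(z \frac{1}{5} - \frac{5}{j}\right) = 2 + \left(\frac{z}{5} - \frac{5}{j}\right) = 2 + \left(- \frac{5}{j} + \frac{z}{5}\right) = 2 - \frac{5}{j} + \frac{z}{5}$)
$\frac{119571}{-345676} - q{\left(-651,493 \right)} = \frac{119571}{-345676} - \left(2 - \frac{5}{493} + \frac{1}{5} \left(-651\right)\right) = 119571 \left(- \frac{1}{345676}\right) - \left(2 - \frac{5}{493} - \frac{651}{5}\right) = - \frac{119571}{345676} - \left(2 - \frac{5}{493} - \frac{651}{5}\right) = - \frac{119571}{345676} - - \frac{316038}{2465} = - \frac{119571}{345676} + \frac{316038}{2465} = \frac{108952009173}{852091340}$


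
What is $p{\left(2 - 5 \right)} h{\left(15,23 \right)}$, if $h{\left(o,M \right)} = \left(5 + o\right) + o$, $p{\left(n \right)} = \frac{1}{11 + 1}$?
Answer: $\frac{35}{12} \approx 2.9167$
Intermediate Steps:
$p{\left(n \right)} = \frac{1}{12}$
$h{\left(o,M \right)} = 5 + 2 o$
$p{\left(2 - 5 \right)} h{\left(15,23 \right)} = \frac{5 + 2 \cdot 15}{12} = \frac{5 + 30}{12} = \frac{1}{12} \cdot 35 = \frac{35}{12}$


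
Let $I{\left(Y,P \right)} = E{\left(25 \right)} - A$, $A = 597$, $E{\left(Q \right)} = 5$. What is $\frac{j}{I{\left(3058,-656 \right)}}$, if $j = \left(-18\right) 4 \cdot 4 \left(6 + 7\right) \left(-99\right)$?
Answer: $- \frac{23166}{37} \approx -626.11$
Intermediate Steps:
$I{\left(Y,P \right)} = -592$ ($I{\left(Y,P \right)} = 5 - 597 = -592$)
$j = 370656$ ($j = - 72 \cdot 4 \cdot 13 \left(-99\right) = \left(-72\right) 52 \left(-99\right) = \left(-3744\right) \left(-99\right) = 370656$)
$\frac{j}{I{\left(3058,-656 \right)}} = \frac{370656}{-592} = 370656 \left(- \frac{1}{592}\right) = - \frac{23166}{37}$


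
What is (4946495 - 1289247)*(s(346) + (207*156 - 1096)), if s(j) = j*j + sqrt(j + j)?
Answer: 551922610176 + 7314496*sqrt(173) ≈ 5.5202e+11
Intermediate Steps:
s(j) = j**2 + sqrt(2)*sqrt(j) (s(j) = j**2 + sqrt(2*j) = j**2 + sqrt(2)*sqrt(j))
(4946495 - 1289247)*(s(346) + (207*156 - 1096)) = (4946495 - 1289247)*((346**2 + sqrt(2)*sqrt(346)) + (207*156 - 1096)) = 3657248*((119716 + 2*sqrt(173)) + (32292 - 1096)) = 3657248*((119716 + 2*sqrt(173)) + 31196) = 3657248*(150912 + 2*sqrt(173)) = 551922610176 + 7314496*sqrt(173)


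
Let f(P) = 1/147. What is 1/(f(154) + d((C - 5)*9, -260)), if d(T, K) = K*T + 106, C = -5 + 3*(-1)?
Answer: 147/4487323 ≈ 3.2759e-5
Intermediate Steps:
C = -8 (C = -5 - 3 = -8)
f(P) = 1/147
d(T, K) = 106 + K*T
1/(f(154) + d((C - 5)*9, -260)) = 1/(1/147 + (106 - 260*(-8 - 5)*9)) = 1/(1/147 + (106 - (-3380)*9)) = 1/(1/147 + (106 - 260*(-117))) = 1/(1/147 + (106 + 30420)) = 1/(1/147 + 30526) = 1/(4487323/147) = 147/4487323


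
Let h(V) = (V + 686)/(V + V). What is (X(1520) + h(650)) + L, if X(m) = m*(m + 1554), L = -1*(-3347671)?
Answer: 2606549409/325 ≈ 8.0202e+6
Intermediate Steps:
L = 3347671
h(V) = (686 + V)/(2*V) (h(V) = (686 + V)/((2*V)) = (686 + V)*(1/(2*V)) = (686 + V)/(2*V))
X(m) = m*(1554 + m)
(X(1520) + h(650)) + L = (1520*(1554 + 1520) + (½)*(686 + 650)/650) + 3347671 = (1520*3074 + (½)*(1/650)*1336) + 3347671 = (4672480 + 334/325) + 3347671 = 1518556334/325 + 3347671 = 2606549409/325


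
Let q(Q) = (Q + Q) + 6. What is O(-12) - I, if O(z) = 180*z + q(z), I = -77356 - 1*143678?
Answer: 218856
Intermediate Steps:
I = -221034 (I = -77356 - 143678 = -221034)
q(Q) = 6 + 2*Q (q(Q) = 2*Q + 6 = 6 + 2*Q)
O(z) = 6 + 182*z (O(z) = 180*z + (6 + 2*z) = 6 + 182*z)
O(-12) - I = (6 + 182*(-12)) - 1*(-221034) = (6 - 2184) + 221034 = -2178 + 221034 = 218856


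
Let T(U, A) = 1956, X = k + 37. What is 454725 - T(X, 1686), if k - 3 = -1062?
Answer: 452769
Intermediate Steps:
k = -1059 (k = 3 - 1062 = -1059)
X = -1022 (X = -1059 + 37 = -1022)
454725 - T(X, 1686) = 454725 - 1*1956 = 454725 - 1956 = 452769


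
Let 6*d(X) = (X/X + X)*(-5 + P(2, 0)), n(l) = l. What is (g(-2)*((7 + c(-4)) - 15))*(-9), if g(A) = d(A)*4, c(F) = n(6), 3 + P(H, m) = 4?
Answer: 48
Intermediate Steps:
P(H, m) = 1 (P(H, m) = -3 + 4 = 1)
c(F) = 6
d(X) = -2/3 - 2*X/3 (d(X) = ((X/X + X)*(-5 + 1))/6 = ((1 + X)*(-4))/6 = (-4 - 4*X)/6 = -2/3 - 2*X/3)
g(A) = -8/3 - 8*A/3 (g(A) = (-2/3 - 2*A/3)*4 = -8/3 - 8*A/3)
(g(-2)*((7 + c(-4)) - 15))*(-9) = ((-8/3 - 8/3*(-2))*((7 + 6) - 15))*(-9) = ((-8/3 + 16/3)*(13 - 15))*(-9) = ((8/3)*(-2))*(-9) = -16/3*(-9) = 48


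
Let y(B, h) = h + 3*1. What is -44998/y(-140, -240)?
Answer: 44998/237 ≈ 189.86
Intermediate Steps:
y(B, h) = 3 + h (y(B, h) = h + 3 = 3 + h)
-44998/y(-140, -240) = -44998/(3 - 240) = -44998/(-237) = -44998*(-1/237) = 44998/237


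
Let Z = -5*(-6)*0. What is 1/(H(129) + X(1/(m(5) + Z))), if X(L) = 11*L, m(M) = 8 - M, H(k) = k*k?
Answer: 3/49934 ≈ 6.0079e-5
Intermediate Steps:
H(k) = k²
Z = 0 (Z = 30*0 = 0)
1/(H(129) + X(1/(m(5) + Z))) = 1/(129² + 11/((8 - 1*5) + 0)) = 1/(16641 + 11/((8 - 5) + 0)) = 1/(16641 + 11/(3 + 0)) = 1/(16641 + 11/3) = 1/(49934/3) = 3/49934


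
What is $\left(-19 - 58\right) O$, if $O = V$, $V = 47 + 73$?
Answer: $-9240$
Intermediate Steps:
$V = 120$
$O = 120$
$\left(-19 - 58\right) O = \left(-19 - 58\right) 120 = \left(-77\right) 120 = -9240$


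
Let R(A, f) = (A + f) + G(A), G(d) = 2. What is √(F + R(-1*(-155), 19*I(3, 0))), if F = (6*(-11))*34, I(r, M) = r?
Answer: I*√2030 ≈ 45.056*I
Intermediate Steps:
R(A, f) = 2 + A + f (R(A, f) = (A + f) + 2 = 2 + A + f)
F = -2244 (F = -66*34 = -2244)
√(F + R(-1*(-155), 19*I(3, 0))) = √(-2244 + (2 - 1*(-155) + 19*3)) = √(-2244 + (2 + 155 + 57)) = √(-2244 + 214) = √(-2030) = I*√2030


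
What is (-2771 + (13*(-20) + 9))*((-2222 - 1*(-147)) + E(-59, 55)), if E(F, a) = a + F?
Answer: 6282738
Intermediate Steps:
E(F, a) = F + a
(-2771 + (13*(-20) + 9))*((-2222 - 1*(-147)) + E(-59, 55)) = (-2771 + (13*(-20) + 9))*((-2222 - 1*(-147)) + (-59 + 55)) = (-2771 + (-260 + 9))*((-2222 + 147) - 4) = (-2771 - 251)*(-2075 - 4) = -3022*(-2079) = 6282738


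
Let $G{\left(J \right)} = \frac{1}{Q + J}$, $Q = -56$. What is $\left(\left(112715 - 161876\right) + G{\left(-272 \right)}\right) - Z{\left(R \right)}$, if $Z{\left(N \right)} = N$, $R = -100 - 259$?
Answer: $- \frac{16007057}{328} \approx -48802.0$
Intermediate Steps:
$G{\left(J \right)} = \frac{1}{-56 + J}$
$R = -359$
$\left(\left(112715 - 161876\right) + G{\left(-272 \right)}\right) - Z{\left(R \right)} = \left(\left(112715 - 161876\right) + \frac{1}{-56 - 272}\right) - -359 = \left(-49161 + \frac{1}{-328}\right) + 359 = \left(-49161 - \frac{1}{328}\right) + 359 = - \frac{16124809}{328} + 359 = - \frac{16007057}{328}$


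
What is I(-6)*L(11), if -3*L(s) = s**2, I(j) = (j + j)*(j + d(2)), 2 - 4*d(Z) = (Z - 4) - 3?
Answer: -2057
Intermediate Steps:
d(Z) = 9/4 - Z/4 (d(Z) = 1/2 - ((Z - 4) - 3)/4 = 1/2 - ((-4 + Z) - 3)/4 = 1/2 - (-7 + Z)/4 = 1/2 + (7/4 - Z/4) = 9/4 - Z/4)
I(j) = 2*j*(7/4 + j) (I(j) = (j + j)*(j + (9/4 - 1/4*2)) = (2*j)*(j + (9/4 - 1/2)) = (2*j)*(j + 7/4) = (2*j)*(7/4 + j) = 2*j*(7/4 + j))
L(s) = -s**2/3
I(-6)*L(11) = ((1/2)*(-6)*(7 + 4*(-6)))*(-1/3*11**2) = ((1/2)*(-6)*(7 - 24))*(-1/3*121) = ((1/2)*(-6)*(-17))*(-121/3) = 51*(-121/3) = -2057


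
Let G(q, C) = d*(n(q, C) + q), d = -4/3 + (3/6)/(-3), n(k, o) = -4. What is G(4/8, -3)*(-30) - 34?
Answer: -383/2 ≈ -191.50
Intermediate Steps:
d = -3/2 (d = -4*⅓ + (3*(⅙))*(-⅓) = -4/3 + (½)*(-⅓) = -4/3 - ⅙ = -3/2 ≈ -1.5000)
G(q, C) = 6 - 3*q/2 (G(q, C) = -3*(-4 + q)/2 = 6 - 3*q/2)
G(4/8, -3)*(-30) - 34 = (6 - 6/8)*(-30) - 34 = (6 - 3/2*½)*(-30) - 34 = (6 - ¾)*(-30) - 34 = (21/4)*(-30) - 34 = -315/2 - 34 = -383/2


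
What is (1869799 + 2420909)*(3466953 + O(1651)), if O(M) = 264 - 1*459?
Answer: 14874846284664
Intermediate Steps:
O(M) = -195 (O(M) = 264 - 459 = -195)
(1869799 + 2420909)*(3466953 + O(1651)) = (1869799 + 2420909)*(3466953 - 195) = 4290708*3466758 = 14874846284664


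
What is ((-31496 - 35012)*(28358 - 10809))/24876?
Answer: -291787223/6219 ≈ -46919.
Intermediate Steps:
((-31496 - 35012)*(28358 - 10809))/24876 = -66508*17549*(1/24876) = -1167148892*1/24876 = -291787223/6219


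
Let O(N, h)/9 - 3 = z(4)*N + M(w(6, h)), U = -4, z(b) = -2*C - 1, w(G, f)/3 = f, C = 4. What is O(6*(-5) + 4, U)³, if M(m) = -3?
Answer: 9340607016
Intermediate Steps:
w(G, f) = 3*f
z(b) = -9 (z(b) = -2*4 - 1 = -8 - 1 = -9)
O(N, h) = -81*N (O(N, h) = 27 + 9*(-9*N - 3) = 27 + 9*(-3 - 9*N) = 27 + (-27 - 81*N) = -81*N)
O(6*(-5) + 4, U)³ = (-81*(6*(-5) + 4))³ = (-81*(-30 + 4))³ = (-81*(-26))³ = 2106³ = 9340607016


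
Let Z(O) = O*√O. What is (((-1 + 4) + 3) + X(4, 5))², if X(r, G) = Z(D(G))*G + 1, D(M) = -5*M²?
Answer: (7 - 3125*I*√5)² ≈ -4.8828e+7 - 9.783e+4*I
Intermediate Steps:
Z(O) = O^(3/2)
X(r, G) = 1 + 5*G*√5*(-G²)^(3/2) (X(r, G) = (-5*G²)^(3/2)*G + 1 = (5*√5*(-G²)^(3/2))*G + 1 = 5*G*√5*(-G²)^(3/2) + 1 = 1 + 5*G*√5*(-G²)^(3/2))
(((-1 + 4) + 3) + X(4, 5))² = (((-1 + 4) + 3) + (1 + 5*5*√5*(-1*5²)^(3/2)))² = ((3 + 3) + (1 + 5*5*√5*(-1*25)^(3/2)))² = (6 + (1 + 5*5*√5*(-25)^(3/2)))² = (6 + (1 + 5*5*√5*(-125*I)))² = (6 + (1 - 3125*I*√5))² = (7 - 3125*I*√5)²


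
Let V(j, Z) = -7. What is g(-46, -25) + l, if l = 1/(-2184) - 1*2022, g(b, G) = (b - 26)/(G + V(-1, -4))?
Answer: -4411135/2184 ≈ -2019.8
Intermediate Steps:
g(b, G) = (-26 + b)/(-7 + G) (g(b, G) = (b - 26)/(G - 7) = (-26 + b)/(-7 + G))
l = -4416049/2184 (l = -1/2184 - 2022 = -4416049/2184 ≈ -2022.0)
g(-46, -25) + l = (-26 - 46)/(-7 - 25) - 4416049/2184 = -72/(-32) - 4416049/2184 = -1/32*(-72) - 4416049/2184 = 9/4 - 4416049/2184 = -4411135/2184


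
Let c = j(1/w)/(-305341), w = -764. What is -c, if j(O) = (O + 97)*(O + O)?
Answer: -74107/89113160168 ≈ -8.3161e-7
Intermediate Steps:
j(O) = 2*O*(97 + O) (j(O) = (97 + O)*(2*O) = 2*O*(97 + O))
c = 74107/89113160168 (c = (2*(97 + 1/(-764))/(-764))/(-305341) = (2*(-1/764)*(97 - 1/764))*(-1/305341) = (2*(-1/764)*(74107/764))*(-1/305341) = -74107/291848*(-1/305341) = 74107/89113160168 ≈ 8.3161e-7)
-c = -1*74107/89113160168 = -74107/89113160168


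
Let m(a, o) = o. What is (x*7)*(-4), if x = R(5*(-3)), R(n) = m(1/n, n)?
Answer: 420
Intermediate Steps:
R(n) = n
x = -15 (x = 5*(-3) = -15)
(x*7)*(-4) = -15*7*(-4) = -105*(-4) = 420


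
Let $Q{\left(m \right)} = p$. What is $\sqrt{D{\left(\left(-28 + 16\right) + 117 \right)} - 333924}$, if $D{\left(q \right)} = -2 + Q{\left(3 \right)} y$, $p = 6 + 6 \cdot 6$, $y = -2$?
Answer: $i \sqrt{334010} \approx 577.94 i$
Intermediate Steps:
$p = 42$ ($p = 6 + 36 = 42$)
$Q{\left(m \right)} = 42$
$D{\left(q \right)} = -86$ ($D{\left(q \right)} = -2 + 42 \left(-2\right) = -2 - 84 = -86$)
$\sqrt{D{\left(\left(-28 + 16\right) + 117 \right)} - 333924} = \sqrt{-86 - 333924} = \sqrt{-334010} = i \sqrt{334010}$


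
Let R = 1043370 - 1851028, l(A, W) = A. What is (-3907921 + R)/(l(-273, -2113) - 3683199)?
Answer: 4715579/3683472 ≈ 1.2802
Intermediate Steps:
R = -807658
(-3907921 + R)/(l(-273, -2113) - 3683199) = (-3907921 - 807658)/(-273 - 3683199) = -4715579/(-3683472) = -4715579*(-1/3683472) = 4715579/3683472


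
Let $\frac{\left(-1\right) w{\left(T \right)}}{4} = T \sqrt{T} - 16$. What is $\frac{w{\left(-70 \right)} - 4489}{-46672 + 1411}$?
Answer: $\frac{1475}{15087} - \frac{280 i \sqrt{70}}{45261} \approx 0.097766 - 0.051759 i$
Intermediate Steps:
$w{\left(T \right)} = 64 - 4 T^{\frac{3}{2}}$ ($w{\left(T \right)} = - 4 \left(T \sqrt{T} - 16\right) = - 4 \left(T^{\frac{3}{2}} - 16\right) = - 4 \left(-16 + T^{\frac{3}{2}}\right) = 64 - 4 T^{\frac{3}{2}}$)
$\frac{w{\left(-70 \right)} - 4489}{-46672 + 1411} = \frac{\left(64 - 4 \left(-70\right)^{\frac{3}{2}}\right) - 4489}{-46672 + 1411} = \frac{\left(64 - 4 \left(- 70 i \sqrt{70}\right)\right) - 4489}{-45261} = \left(\left(64 + 280 i \sqrt{70}\right) - 4489\right) \left(- \frac{1}{45261}\right) = \left(-4425 + 280 i \sqrt{70}\right) \left(- \frac{1}{45261}\right) = \frac{1475}{15087} - \frac{280 i \sqrt{70}}{45261}$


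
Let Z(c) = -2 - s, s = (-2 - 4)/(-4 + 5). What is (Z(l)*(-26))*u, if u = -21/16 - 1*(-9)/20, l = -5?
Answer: 897/10 ≈ 89.700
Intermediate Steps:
s = -6 (s = -6/1 = -6*1 = -6)
Z(c) = 4 (Z(c) = -2 - 1*(-6) = -2 + 6 = 4)
u = -69/80 (u = -21*1/16 + 9*(1/20) = -21/16 + 9/20 = -69/80 ≈ -0.86250)
(Z(l)*(-26))*u = (4*(-26))*(-69/80) = -104*(-69/80) = 897/10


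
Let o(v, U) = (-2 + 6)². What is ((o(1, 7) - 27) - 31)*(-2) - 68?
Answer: 16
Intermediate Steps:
o(v, U) = 16 (o(v, U) = 4² = 16)
((o(1, 7) - 27) - 31)*(-2) - 68 = ((16 - 27) - 31)*(-2) - 68 = (-11 - 31)*(-2) - 68 = -42*(-2) - 68 = 84 - 68 = 16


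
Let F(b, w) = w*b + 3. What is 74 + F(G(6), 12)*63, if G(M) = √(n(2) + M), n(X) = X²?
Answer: 263 + 756*√10 ≈ 2653.7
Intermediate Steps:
G(M) = √(4 + M) (G(M) = √(2² + M) = √(4 + M))
F(b, w) = 3 + b*w (F(b, w) = b*w + 3 = 3 + b*w)
74 + F(G(6), 12)*63 = 74 + (3 + √(4 + 6)*12)*63 = 74 + (3 + √10*12)*63 = 74 + (3 + 12*√10)*63 = 74 + (189 + 756*√10) = 263 + 756*√10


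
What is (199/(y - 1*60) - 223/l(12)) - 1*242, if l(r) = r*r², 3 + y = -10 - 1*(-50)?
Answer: -9967049/39744 ≈ -250.78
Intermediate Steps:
y = 37 (y = -3 + (-10 - 1*(-50)) = -3 + (-10 + 50) = -3 + 40 = 37)
l(r) = r³
(199/(y - 1*60) - 223/l(12)) - 1*242 = (199/(37 - 1*60) - 223/(12³)) - 1*242 = (199/(37 - 60) - 223/1728) - 242 = (199/(-23) - 223*1/1728) - 242 = (199*(-1/23) - 223/1728) - 242 = (-199/23 - 223/1728) - 242 = -349001/39744 - 242 = -9967049/39744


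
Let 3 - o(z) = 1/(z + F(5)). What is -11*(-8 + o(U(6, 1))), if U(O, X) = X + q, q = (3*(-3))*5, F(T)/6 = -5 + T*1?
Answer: 219/4 ≈ 54.750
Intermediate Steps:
F(T) = -30 + 6*T (F(T) = 6*(-5 + T*1) = 6*(-5 + T) = -30 + 6*T)
q = -45 (q = -9*5 = -45)
U(O, X) = -45 + X (U(O, X) = X - 45 = -45 + X)
o(z) = 3 - 1/z (o(z) = 3 - 1/(z + (-30 + 6*5)) = 3 - 1/(z + (-30 + 30)) = 3 - 1/(z + 0) = 3 - 1/z)
-11*(-8 + o(U(6, 1))) = -11*(-8 + (3 - 1/(-45 + 1))) = -11*(-8 + (3 - 1/(-44))) = -11*(-8 + (3 - 1*(-1/44))) = -11*(-8 + (3 + 1/44)) = -11*(-8 + 133/44) = -11*(-219/44) = 219/4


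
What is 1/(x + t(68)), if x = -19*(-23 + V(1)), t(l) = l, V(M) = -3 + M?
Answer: 1/543 ≈ 0.0018416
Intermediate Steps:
x = 475 (x = -19*(-23 + (-3 + 1)) = -19*(-23 - 2) = -19*(-25) = 475)
1/(x + t(68)) = 1/(475 + 68) = 1/543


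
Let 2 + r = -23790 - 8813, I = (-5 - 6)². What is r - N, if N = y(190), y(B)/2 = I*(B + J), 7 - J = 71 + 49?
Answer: -51239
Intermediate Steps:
J = -113 (J = 7 - (71 + 49) = 7 - 1*120 = 7 - 120 = -113)
I = 121 (I = (-11)² = 121)
r = -32605 (r = -2 + (-23790 - 8813) = -2 - 32603 = -32605)
y(B) = -27346 + 242*B (y(B) = 2*(121*(B - 113)) = 2*(121*(-113 + B)) = 2*(-13673 + 121*B) = -27346 + 242*B)
N = 18634 (N = -27346 + 242*190 = -27346 + 45980 = 18634)
r - N = -32605 - 1*18634 = -32605 - 18634 = -51239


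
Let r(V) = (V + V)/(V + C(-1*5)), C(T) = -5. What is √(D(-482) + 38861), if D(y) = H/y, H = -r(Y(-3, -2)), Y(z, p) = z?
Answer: √36113373302/964 ≈ 197.13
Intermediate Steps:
r(V) = 2*V/(-5 + V) (r(V) = (V + V)/(V - 5) = (2*V)/(-5 + V) = 2*V/(-5 + V))
H = -¾ (H = -2*(-3)/(-5 - 3) = -2*(-3)/(-8) = -2*(-3)*(-1)/8 = -1*¾ = -¾ ≈ -0.75000)
D(y) = -3/(4*y)
√(D(-482) + 38861) = √(-¾/(-482) + 38861) = √(-¾*(-1/482) + 38861) = √(3/1928 + 38861) = √(74924011/1928) = √36113373302/964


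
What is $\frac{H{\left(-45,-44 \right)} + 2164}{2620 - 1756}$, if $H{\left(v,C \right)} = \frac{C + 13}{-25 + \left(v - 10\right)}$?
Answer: $\frac{6413}{2560} \approx 2.5051$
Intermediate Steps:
$H{\left(v,C \right)} = \frac{13 + C}{-35 + v}$ ($H{\left(v,C \right)} = \frac{13 + C}{-25 + \left(-10 + v\right)} = \frac{13 + C}{-35 + v}$)
$\frac{H{\left(-45,-44 \right)} + 2164}{2620 - 1756} = \frac{\frac{13 - 44}{-35 - 45} + 2164}{2620 - 1756} = \frac{\frac{1}{-80} \left(-31\right) + 2164}{864} = \left(\left(- \frac{1}{80}\right) \left(-31\right) + 2164\right) \frac{1}{864} = \left(\frac{31}{80} + 2164\right) \frac{1}{864} = \frac{173151}{80} \cdot \frac{1}{864} = \frac{6413}{2560}$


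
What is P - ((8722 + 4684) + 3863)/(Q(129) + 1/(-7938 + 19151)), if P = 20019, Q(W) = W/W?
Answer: 4407967/1602 ≈ 2751.5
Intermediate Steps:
Q(W) = 1
P - ((8722 + 4684) + 3863)/(Q(129) + 1/(-7938 + 19151)) = 20019 - ((8722 + 4684) + 3863)/(1 + 1/(-7938 + 19151)) = 20019 - (13406 + 3863)/(1 + 1/11213) = 20019 - 17269/(1 + 1/11213) = 20019 - 17269/11214/11213 = 20019 - 17269*11213/11214 = 20019 - 1*27662471/1602 = 20019 - 27662471/1602 = 4407967/1602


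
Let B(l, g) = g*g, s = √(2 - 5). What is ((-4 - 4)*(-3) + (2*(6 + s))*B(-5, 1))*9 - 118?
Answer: 206 + 18*I*√3 ≈ 206.0 + 31.177*I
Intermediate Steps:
s = I*√3 (s = √(-3) = I*√3 ≈ 1.732*I)
B(l, g) = g²
((-4 - 4)*(-3) + (2*(6 + s))*B(-5, 1))*9 - 118 = ((-4 - 4)*(-3) + (2*(6 + I*√3))*1²)*9 - 118 = (-8*(-3) + (12 + 2*I*√3)*1)*9 - 118 = (24 + (12 + 2*I*√3))*9 - 118 = (36 + 2*I*√3)*9 - 118 = (324 + 18*I*√3) - 118 = 206 + 18*I*√3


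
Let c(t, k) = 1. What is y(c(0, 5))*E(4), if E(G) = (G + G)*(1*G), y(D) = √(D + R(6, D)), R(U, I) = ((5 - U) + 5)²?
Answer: 32*√17 ≈ 131.94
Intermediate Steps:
R(U, I) = (10 - U)²
y(D) = √(16 + D) (y(D) = √(D + (-10 + 6)²) = √(D + (-4)²) = √(D + 16) = √(16 + D))
E(G) = 2*G² (E(G) = (2*G)*G = 2*G²)
y(c(0, 5))*E(4) = √(16 + 1)*(2*4²) = √17*(2*16) = √17*32 = 32*√17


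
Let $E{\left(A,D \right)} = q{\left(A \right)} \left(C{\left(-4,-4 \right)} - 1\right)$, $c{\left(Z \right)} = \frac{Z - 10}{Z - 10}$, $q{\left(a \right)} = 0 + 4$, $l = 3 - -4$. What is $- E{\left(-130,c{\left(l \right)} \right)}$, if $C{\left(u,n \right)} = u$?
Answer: $20$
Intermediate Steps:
$l = 7$ ($l = 3 + 4 = 7$)
$q{\left(a \right)} = 4$
$c{\left(Z \right)} = 1$ ($c{\left(Z \right)} = \frac{-10 + Z}{-10 + Z} = 1$)
$E{\left(A,D \right)} = -20$ ($E{\left(A,D \right)} = 4 \left(-4 - 1\right) = 4 \left(-5\right) = -20$)
$- E{\left(-130,c{\left(l \right)} \right)} = \left(-1\right) \left(-20\right) = 20$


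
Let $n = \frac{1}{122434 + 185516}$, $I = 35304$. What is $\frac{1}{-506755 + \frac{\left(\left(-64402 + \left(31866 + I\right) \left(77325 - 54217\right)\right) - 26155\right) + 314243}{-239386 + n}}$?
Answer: $- \frac{73718918699}{37835488544077445} \approx -1.9484 \cdot 10^{-6}$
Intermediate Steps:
$n = \frac{1}{307950} \approx 3.2473 \cdot 10^{-6}$
$\frac{1}{-506755 + \frac{\left(\left(-64402 + \left(31866 + I\right) \left(77325 - 54217\right)\right) - 26155\right) + 314243}{-239386 + n}} = \frac{1}{-506755 + \frac{\left(\left(-64402 + \left(31866 + 35304\right) \left(77325 - 54217\right)\right) - 26155\right) + 314243}{-239386 + \frac{1}{307950}}} = \frac{1}{-506755 + \frac{\left(\left(-64402 + 67170 \cdot 23108\right) - 26155\right) + 314243}{- \frac{73718918699}{307950}}} = \frac{1}{-506755 + \left(\left(\left(-64402 + 1552164360\right) - 26155\right) + 314243\right) \left(- \frac{307950}{73718918699}\right)} = \frac{1}{-506755 + \left(\left(1552099958 - 26155\right) + 314243\right) \left(- \frac{307950}{73718918699}\right)} = \frac{1}{-506755 + \left(1552073803 + 314243\right) \left(- \frac{307950}{73718918699}\right)} = \frac{1}{-506755 + 1552388046 \left(- \frac{307950}{73718918699}\right)} = \frac{1}{-506755 - \frac{478057898765700}{73718918699}} = \frac{1}{- \frac{37835488544077445}{73718918699}} = - \frac{73718918699}{37835488544077445}$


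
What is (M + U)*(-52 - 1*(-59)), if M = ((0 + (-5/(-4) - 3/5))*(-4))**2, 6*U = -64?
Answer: -2051/75 ≈ -27.347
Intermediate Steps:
U = -32/3 (U = (1/6)*(-64) = -32/3 ≈ -10.667)
M = 169/25 (M = ((0 + (-5*(-1/4) - 3*1/5))*(-4))**2 = ((0 + (5/4 - 3/5))*(-4))**2 = ((0 + 13/20)*(-4))**2 = ((13/20)*(-4))**2 = (-13/5)**2 = 169/25 ≈ 6.7600)
(M + U)*(-52 - 1*(-59)) = (169/25 - 32/3)*(-52 - 1*(-59)) = -293*(-52 + 59)/75 = -293/75*7 = -2051/75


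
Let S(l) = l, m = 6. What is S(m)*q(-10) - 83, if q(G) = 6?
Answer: -47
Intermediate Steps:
S(m)*q(-10) - 83 = 6*6 - 83 = 36 - 83 = -47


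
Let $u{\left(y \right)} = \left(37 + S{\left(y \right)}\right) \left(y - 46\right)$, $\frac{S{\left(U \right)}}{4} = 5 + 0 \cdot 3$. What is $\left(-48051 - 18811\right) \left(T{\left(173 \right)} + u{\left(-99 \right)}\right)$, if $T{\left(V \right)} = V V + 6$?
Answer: $-1448899540$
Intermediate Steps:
$T{\left(V \right)} = 6 + V^{2}$ ($T{\left(V \right)} = V^{2} + 6 = 6 + V^{2}$)
$S{\left(U \right)} = 20$ ($S{\left(U \right)} = 4 \left(5 + 0 \cdot 3\right) = 4 \left(5 + 0\right) = 4 \cdot 5 = 20$)
$u{\left(y \right)} = -2622 + 57 y$ ($u{\left(y \right)} = \left(37 + 20\right) \left(y - 46\right) = 57 \left(-46 + y\right) = -2622 + 57 y$)
$\left(-48051 - 18811\right) \left(T{\left(173 \right)} + u{\left(-99 \right)}\right) = \left(-48051 - 18811\right) \left(\left(6 + 173^{2}\right) + \left(-2622 + 57 \left(-99\right)\right)\right) = - 66862 \left(\left(6 + 29929\right) - 8265\right) = - 66862 \left(29935 - 8265\right) = \left(-66862\right) 21670 = -1448899540$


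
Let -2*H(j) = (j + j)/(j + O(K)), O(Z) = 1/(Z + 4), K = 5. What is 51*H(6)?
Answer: -2754/55 ≈ -50.073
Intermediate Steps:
O(Z) = 1/(4 + Z)
H(j) = -j/(⅑ + j) (H(j) = -(j + j)/(2*(j + 1/(4 + 5))) = -2*j/(2*(j + 1/9)) = -2*j/(2*(j + ⅑)) = -2*j/(2*(⅑ + j)) = -j/(⅑ + j))
51*H(6) = 51*(-9*6/(1 + 9*6)) = 51*(-9*6/(1 + 54)) = 51*(-9*6/55) = 51*(-9*6*1/55) = 51*(-54/55) = -2754/55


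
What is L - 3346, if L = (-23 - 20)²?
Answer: -1497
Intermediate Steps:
L = 1849 (L = (-43)² = 1849)
L - 3346 = 1849 - 3346 = -1497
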